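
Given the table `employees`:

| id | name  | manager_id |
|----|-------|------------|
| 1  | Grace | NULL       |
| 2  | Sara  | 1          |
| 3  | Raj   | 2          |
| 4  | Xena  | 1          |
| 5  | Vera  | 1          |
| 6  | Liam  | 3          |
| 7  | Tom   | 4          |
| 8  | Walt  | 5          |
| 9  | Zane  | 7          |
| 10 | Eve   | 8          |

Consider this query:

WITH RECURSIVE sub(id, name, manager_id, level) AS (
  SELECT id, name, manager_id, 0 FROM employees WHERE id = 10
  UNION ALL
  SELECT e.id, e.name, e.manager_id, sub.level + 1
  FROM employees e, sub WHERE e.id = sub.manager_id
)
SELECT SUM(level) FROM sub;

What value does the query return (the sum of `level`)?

Base: id=10 (Eve), manager_id=8, level 0.
Iteration 1: join on id=8 -> Walt (id 8, manager_id=5, level 1).
Iteration 2: join on id=5 -> Vera (id 5, manager_id=1, level 2).
Iteration 3: join on id=1 -> Grace (id 1, manager_id=NULL, level 3).
Iteration 4: manager_id is NULL; no match; recursion stops.
SUM(level) = 0 + 1 + 2 + 3 = 6.

6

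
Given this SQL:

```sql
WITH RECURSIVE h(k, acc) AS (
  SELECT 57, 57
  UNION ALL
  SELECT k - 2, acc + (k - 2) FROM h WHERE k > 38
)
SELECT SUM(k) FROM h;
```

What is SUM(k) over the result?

Base: k=57, acc=57.
Iteration 1: 57 > 38 holds -> k = 57 - 2 = 55, acc = 57 + 55 = 112.
Iteration 2: 55 > 38 holds -> k = 55 - 2 = 53, acc = 112 + 53 = 165.
Iteration 3: 53 > 38 holds -> k = 53 - 2 = 51, acc = 165 + 51 = 216.
Iteration 4: 51 > 38 holds -> k = 51 - 2 = 49, acc = 216 + 49 = 265.
Iteration 5: 49 > 38 holds -> k = 49 - 2 = 47, acc = 265 + 47 = 312.
Iteration 6: 47 > 38 holds -> k = 47 - 2 = 45, acc = 312 + 45 = 357.
Iteration 7: 45 > 38 holds -> k = 45 - 2 = 43, acc = 357 + 43 = 400.
Iteration 8: 43 > 38 holds -> k = 43 - 2 = 41, acc = 400 + 41 = 441.
Iteration 9: 41 > 38 holds -> k = 41 - 2 = 39, acc = 441 + 39 = 480.
Iteration 10: 39 > 38 holds -> k = 39 - 2 = 37, acc = 480 + 37 = 517.
Iteration 11: 37 > 38 fails; recursion stops.
SUM(k) = 57 + 55 + 53 + 51 + 49 + 47 + 45 + 43 + 41 + 39 + 37 = 517.

517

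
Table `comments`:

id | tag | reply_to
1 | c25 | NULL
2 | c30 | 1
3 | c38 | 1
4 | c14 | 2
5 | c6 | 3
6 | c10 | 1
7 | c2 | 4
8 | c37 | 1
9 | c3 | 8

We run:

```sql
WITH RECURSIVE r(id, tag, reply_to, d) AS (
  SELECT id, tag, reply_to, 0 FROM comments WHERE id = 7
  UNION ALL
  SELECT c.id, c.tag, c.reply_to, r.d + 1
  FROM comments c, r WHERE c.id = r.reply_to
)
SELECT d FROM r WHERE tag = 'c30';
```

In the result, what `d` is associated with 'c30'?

Base: id=7 (c2), reply_to=4, d 0.
Iteration 1: join on id=4 -> c14 (id 4, reply_to=2, d 1).
Iteration 2: join on id=2 -> c30 (id 2, reply_to=1, d 2).
Iteration 3: join on id=1 -> c25 (id 1, reply_to=NULL, d 3).
Iteration 4: reply_to is NULL; no match; recursion stops.

2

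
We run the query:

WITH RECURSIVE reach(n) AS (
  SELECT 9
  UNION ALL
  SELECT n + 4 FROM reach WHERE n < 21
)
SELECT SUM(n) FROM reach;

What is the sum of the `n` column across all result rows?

Base: n=9.
Iteration 1: 9 < 21 holds -> n = 9 + 4 = 13.
Iteration 2: 13 < 21 holds -> n = 13 + 4 = 17.
Iteration 3: 17 < 21 holds -> n = 17 + 4 = 21.
Iteration 4: 21 < 21 fails; recursion stops.
SUM(n) = 9 + 13 + 17 + 21 = 60.

60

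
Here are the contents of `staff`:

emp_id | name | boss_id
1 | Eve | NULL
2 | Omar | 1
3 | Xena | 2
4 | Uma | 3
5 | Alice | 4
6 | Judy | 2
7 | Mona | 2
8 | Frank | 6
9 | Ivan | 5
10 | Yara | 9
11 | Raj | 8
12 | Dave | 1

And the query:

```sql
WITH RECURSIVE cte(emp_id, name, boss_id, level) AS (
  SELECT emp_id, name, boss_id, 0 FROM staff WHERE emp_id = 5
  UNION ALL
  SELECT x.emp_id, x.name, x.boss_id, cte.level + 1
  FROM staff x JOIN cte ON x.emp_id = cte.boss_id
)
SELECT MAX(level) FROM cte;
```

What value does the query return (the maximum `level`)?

4

Base: emp_id=5 (Alice), boss_id=4, level 0.
Iteration 1: join on emp_id=4 -> Uma (id 4, boss_id=3, level 1).
Iteration 2: join on emp_id=3 -> Xena (id 3, boss_id=2, level 2).
Iteration 3: join on emp_id=2 -> Omar (id 2, boss_id=1, level 3).
Iteration 4: join on emp_id=1 -> Eve (id 1, boss_id=NULL, level 4).
Iteration 5: boss_id is NULL; no match; recursion stops.
level values: 0, 1, 2, 3, 4; the maximum is 4.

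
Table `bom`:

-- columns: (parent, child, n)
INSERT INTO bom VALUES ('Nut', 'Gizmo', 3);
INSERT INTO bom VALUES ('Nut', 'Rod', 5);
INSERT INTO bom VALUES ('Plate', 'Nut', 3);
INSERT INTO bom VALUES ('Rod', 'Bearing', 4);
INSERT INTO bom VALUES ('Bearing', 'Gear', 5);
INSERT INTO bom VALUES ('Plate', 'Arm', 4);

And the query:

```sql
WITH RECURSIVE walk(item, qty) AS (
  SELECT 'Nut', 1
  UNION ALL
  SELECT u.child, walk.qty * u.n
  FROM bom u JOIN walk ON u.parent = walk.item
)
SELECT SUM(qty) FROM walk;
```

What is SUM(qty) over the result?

129

Base: (Nut, qty=1).
Iteration 1: components of {Nut} -> Gizmo = 1*3 = 3, Rod = 1*5 = 5.
Iteration 2: components of {Gizmo,Rod} -> Bearing = 5*4 = 20.
Iteration 3: components of {Bearing} -> Gear = 20*5 = 100.
Iteration 4: no further components; recursion stops.
SUM(qty) = 1 + 5 + 3 + 20 + 100 = 129.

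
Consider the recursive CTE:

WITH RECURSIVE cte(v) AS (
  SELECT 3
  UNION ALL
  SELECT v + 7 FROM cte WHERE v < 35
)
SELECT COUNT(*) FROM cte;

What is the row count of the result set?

6

Base: v=3.
Iteration 1: 3 < 35 holds -> v = 3 + 7 = 10.
Iteration 2: 10 < 35 holds -> v = 10 + 7 = 17.
Iteration 3: 17 < 35 holds -> v = 17 + 7 = 24.
Iteration 4: 24 < 35 holds -> v = 24 + 7 = 31.
Iteration 5: 31 < 35 holds -> v = 31 + 7 = 38.
Iteration 6: 38 < 35 fails; recursion stops.
Total rows emitted: 6.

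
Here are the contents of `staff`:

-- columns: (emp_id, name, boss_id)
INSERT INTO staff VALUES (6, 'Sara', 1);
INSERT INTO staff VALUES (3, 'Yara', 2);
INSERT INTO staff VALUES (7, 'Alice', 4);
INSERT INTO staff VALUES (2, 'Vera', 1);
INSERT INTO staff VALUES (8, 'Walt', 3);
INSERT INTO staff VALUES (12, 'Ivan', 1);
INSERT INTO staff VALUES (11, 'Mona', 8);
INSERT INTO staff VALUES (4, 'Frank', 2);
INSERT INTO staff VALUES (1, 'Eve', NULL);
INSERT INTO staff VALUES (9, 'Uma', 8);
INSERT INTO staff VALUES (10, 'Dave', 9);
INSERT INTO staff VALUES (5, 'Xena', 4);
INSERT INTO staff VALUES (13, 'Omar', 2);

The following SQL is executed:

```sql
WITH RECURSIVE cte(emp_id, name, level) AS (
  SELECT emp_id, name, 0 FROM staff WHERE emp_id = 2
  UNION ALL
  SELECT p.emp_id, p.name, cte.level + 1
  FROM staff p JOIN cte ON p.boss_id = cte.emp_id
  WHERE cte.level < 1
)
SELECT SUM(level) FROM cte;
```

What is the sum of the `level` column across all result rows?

3

Base: emp_id=2 (Vera) at level 0.
Iteration 1: rows with boss_id in {2} -> Yara (id 3, level 1), Frank (id 4, level 1), Omar (id 13, level 1).
Iteration 2: level < 1 fails for all current rows; recursion stops.
SUM(level) = 0 + 1 + 1 + 1 = 3.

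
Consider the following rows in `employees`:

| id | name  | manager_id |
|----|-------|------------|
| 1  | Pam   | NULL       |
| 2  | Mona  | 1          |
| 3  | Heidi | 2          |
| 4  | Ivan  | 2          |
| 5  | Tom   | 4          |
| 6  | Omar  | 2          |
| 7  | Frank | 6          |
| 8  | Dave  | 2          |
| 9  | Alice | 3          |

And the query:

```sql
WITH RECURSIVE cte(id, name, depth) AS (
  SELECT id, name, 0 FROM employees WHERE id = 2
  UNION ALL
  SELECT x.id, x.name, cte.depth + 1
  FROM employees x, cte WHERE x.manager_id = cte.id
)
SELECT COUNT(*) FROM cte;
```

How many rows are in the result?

8

Base: id=2 (Mona) at depth 0.
Iteration 1: rows with manager_id in {2} -> Heidi (id 3, depth 1), Ivan (id 4, depth 1), Omar (id 6, depth 1), Dave (id 8, depth 1).
Iteration 2: rows with manager_id in {3,4,6,8} -> Tom (id 5, depth 2), Frank (id 7, depth 2), Alice (id 9, depth 2).
Iteration 3: no rows with manager_id in {5,7,9}; recursion stops.
Total rows emitted: 8.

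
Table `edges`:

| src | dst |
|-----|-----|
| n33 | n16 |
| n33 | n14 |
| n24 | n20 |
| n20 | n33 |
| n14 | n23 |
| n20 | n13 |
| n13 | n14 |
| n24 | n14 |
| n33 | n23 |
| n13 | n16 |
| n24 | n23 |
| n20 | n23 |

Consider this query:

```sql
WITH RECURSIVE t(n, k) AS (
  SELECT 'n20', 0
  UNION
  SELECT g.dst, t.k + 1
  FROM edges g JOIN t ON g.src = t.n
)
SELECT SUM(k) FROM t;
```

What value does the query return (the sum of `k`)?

Base: (n20, k=0).
Iteration 1: edges from {n20} -> (n13, k=1), (n23, k=1), (n33, k=1).
Iteration 2: edges from {n13,n23,n33} -> (n14, k=2), (n16, k=2), (n23, k=2). [UNION drops 2 duplicate row(s)]
Iteration 3: edges from {n14,n16,n23} -> (n23, k=3).
Iteration 4: no outgoing edges from {n23}; recursion stops.
SUM(k) = 0 + 1 + 1 + 1 + 2 + 2 + 2 + 3 = 12.

12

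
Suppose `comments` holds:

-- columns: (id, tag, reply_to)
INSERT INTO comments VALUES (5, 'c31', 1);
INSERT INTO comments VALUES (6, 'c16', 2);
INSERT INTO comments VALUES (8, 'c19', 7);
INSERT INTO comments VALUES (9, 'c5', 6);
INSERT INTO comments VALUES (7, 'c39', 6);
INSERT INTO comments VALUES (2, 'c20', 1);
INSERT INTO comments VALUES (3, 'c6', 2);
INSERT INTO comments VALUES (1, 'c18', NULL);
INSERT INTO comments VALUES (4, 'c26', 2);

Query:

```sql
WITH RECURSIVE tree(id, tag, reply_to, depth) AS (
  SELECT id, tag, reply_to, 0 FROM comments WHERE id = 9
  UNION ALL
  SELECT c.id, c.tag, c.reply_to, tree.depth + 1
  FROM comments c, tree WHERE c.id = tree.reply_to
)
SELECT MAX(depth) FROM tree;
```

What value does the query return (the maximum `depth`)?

Base: id=9 (c5), reply_to=6, depth 0.
Iteration 1: join on id=6 -> c16 (id 6, reply_to=2, depth 1).
Iteration 2: join on id=2 -> c20 (id 2, reply_to=1, depth 2).
Iteration 3: join on id=1 -> c18 (id 1, reply_to=NULL, depth 3).
Iteration 4: reply_to is NULL; no match; recursion stops.
depth values: 0, 1, 2, 3; the maximum is 3.

3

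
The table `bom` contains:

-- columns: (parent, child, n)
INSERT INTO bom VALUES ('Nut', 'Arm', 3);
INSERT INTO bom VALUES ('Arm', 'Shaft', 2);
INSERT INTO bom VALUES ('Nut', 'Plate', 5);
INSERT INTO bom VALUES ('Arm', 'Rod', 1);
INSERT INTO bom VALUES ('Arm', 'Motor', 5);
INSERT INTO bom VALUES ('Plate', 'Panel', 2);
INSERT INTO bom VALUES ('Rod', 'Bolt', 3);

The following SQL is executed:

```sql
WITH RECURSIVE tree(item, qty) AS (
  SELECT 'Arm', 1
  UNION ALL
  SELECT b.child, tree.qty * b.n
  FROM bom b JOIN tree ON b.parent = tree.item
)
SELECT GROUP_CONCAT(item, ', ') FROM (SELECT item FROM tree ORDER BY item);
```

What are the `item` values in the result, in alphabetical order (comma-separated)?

Base: (Arm, qty=1).
Iteration 1: components of {Arm} -> Motor = 1*5 = 5, Rod = 1*1 = 1, Shaft = 1*2 = 2.
Iteration 2: components of {Motor,Rod,Shaft} -> Bolt = 1*3 = 3.
Iteration 3: no further components; recursion stops.

Arm, Bolt, Motor, Rod, Shaft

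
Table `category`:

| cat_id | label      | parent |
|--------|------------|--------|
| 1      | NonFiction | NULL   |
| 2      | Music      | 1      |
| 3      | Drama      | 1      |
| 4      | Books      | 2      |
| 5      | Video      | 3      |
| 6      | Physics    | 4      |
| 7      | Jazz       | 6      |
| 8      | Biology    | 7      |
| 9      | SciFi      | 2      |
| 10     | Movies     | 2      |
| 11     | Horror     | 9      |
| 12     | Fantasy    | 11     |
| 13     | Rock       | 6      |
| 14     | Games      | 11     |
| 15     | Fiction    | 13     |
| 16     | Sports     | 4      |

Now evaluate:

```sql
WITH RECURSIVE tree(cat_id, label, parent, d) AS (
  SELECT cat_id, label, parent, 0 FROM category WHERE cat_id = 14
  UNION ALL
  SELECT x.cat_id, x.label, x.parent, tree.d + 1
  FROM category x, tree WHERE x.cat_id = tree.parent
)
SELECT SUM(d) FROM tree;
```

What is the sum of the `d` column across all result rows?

10

Base: cat_id=14 (Games), parent=11, d 0.
Iteration 1: join on cat_id=11 -> Horror (id 11, parent=9, d 1).
Iteration 2: join on cat_id=9 -> SciFi (id 9, parent=2, d 2).
Iteration 3: join on cat_id=2 -> Music (id 2, parent=1, d 3).
Iteration 4: join on cat_id=1 -> NonFiction (id 1, parent=NULL, d 4).
Iteration 5: parent is NULL; no match; recursion stops.
SUM(d) = 0 + 1 + 2 + 3 + 4 = 10.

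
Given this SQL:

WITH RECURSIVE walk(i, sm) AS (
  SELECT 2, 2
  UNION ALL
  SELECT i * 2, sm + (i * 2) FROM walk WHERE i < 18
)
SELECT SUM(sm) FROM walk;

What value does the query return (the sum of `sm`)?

Base: i=2, sm=2.
Iteration 1: 2 < 18 holds -> i = 2 * 2 = 4, sm = 2 + 4 = 6.
Iteration 2: 4 < 18 holds -> i = 4 * 2 = 8, sm = 6 + 8 = 14.
Iteration 3: 8 < 18 holds -> i = 8 * 2 = 16, sm = 14 + 16 = 30.
Iteration 4: 16 < 18 holds -> i = 16 * 2 = 32, sm = 30 + 32 = 62.
Iteration 5: 32 < 18 fails; recursion stops.
SUM(sm) = 2 + 6 + 14 + 30 + 62 = 114.

114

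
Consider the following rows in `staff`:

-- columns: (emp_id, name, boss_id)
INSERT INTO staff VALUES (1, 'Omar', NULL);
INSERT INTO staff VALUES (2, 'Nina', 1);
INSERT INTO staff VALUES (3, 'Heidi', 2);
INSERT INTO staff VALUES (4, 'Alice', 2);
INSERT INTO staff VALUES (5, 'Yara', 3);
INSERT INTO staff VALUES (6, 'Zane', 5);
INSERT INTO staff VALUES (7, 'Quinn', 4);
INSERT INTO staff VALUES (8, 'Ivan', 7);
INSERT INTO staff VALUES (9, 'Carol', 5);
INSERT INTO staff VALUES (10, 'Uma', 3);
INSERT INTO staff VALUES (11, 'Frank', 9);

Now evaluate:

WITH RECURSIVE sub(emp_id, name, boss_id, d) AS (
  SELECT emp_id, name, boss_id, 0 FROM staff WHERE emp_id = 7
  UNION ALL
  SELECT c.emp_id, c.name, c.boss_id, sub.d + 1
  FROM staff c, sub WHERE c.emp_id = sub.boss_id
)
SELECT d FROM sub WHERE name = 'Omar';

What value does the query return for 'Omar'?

3

Base: emp_id=7 (Quinn), boss_id=4, d 0.
Iteration 1: join on emp_id=4 -> Alice (id 4, boss_id=2, d 1).
Iteration 2: join on emp_id=2 -> Nina (id 2, boss_id=1, d 2).
Iteration 3: join on emp_id=1 -> Omar (id 1, boss_id=NULL, d 3).
Iteration 4: boss_id is NULL; no match; recursion stops.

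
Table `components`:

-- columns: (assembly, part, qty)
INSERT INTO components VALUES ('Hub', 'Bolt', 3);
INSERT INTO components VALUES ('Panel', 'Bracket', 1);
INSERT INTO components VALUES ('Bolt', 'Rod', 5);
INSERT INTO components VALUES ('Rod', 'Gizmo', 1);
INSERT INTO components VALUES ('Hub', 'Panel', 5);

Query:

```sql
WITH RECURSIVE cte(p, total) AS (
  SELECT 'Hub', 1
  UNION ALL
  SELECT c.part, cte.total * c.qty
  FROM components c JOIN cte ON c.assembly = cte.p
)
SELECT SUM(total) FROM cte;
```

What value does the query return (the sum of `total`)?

Base: (Hub, total=1).
Iteration 1: components of {Hub} -> Bolt = 1*3 = 3, Panel = 1*5 = 5.
Iteration 2: components of {Bolt,Panel} -> Bracket = 5*1 = 5, Rod = 3*5 = 15.
Iteration 3: components of {Bracket,Rod} -> Gizmo = 15*1 = 15.
Iteration 4: no further components; recursion stops.
SUM(total) = 1 + 3 + 5 + 15 + 5 + 15 = 44.

44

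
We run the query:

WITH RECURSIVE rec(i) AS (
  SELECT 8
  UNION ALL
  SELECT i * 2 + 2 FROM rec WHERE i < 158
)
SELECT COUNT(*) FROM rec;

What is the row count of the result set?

5

Base: i=8.
Iteration 1: 8 < 158 holds -> i = 8 * 2 + 2 = 18.
Iteration 2: 18 < 158 holds -> i = 18 * 2 + 2 = 38.
Iteration 3: 38 < 158 holds -> i = 38 * 2 + 2 = 78.
Iteration 4: 78 < 158 holds -> i = 78 * 2 + 2 = 158.
Iteration 5: 158 < 158 fails; recursion stops.
Total rows emitted: 5.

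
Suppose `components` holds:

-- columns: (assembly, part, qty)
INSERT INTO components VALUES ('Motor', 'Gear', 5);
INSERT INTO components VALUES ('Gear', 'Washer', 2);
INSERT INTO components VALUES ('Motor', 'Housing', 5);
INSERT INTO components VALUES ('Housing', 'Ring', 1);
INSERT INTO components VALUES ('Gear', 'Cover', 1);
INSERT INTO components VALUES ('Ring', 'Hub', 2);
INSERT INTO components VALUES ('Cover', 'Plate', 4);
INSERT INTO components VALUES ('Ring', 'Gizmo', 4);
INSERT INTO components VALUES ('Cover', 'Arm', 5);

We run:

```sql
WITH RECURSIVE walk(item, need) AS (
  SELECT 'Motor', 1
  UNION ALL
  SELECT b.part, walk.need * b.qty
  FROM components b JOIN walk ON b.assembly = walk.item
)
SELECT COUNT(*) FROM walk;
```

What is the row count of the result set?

10

Base: (Motor, need=1).
Iteration 1: components of {Motor} -> Gear = 1*5 = 5, Housing = 1*5 = 5.
Iteration 2: components of {Gear,Housing} -> Cover = 5*1 = 5, Ring = 5*1 = 5, Washer = 5*2 = 10.
Iteration 3: components of {Cover,Ring,Washer} -> Arm = 5*5 = 25, Gizmo = 5*4 = 20, Hub = 5*2 = 10, Plate = 5*4 = 20.
Iteration 4: no further components; recursion stops.
Total rows emitted: 10.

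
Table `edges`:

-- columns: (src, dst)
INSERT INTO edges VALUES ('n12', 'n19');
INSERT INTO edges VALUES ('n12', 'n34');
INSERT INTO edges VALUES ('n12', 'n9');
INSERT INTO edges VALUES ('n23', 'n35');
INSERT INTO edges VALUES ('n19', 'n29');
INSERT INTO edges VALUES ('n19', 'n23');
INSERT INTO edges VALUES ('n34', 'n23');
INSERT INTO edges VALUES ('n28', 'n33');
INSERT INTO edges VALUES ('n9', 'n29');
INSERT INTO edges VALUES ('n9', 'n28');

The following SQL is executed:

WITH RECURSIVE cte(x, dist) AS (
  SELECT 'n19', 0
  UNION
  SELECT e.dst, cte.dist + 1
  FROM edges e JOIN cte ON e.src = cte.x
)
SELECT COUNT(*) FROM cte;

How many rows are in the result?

Base: (n19, dist=0).
Iteration 1: edges from {n19} -> (n23, dist=1), (n29, dist=1).
Iteration 2: edges from {n23,n29} -> (n35, dist=2).
Iteration 3: no outgoing edges from {n35}; recursion stops.
Total rows emitted: 4.

4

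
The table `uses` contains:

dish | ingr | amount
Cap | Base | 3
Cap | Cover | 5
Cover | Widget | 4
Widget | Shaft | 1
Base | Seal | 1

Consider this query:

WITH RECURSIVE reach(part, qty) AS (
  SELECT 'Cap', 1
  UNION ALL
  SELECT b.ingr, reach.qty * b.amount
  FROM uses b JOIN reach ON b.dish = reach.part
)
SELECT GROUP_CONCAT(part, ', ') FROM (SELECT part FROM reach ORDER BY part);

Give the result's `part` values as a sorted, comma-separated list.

Base, Cap, Cover, Seal, Shaft, Widget

Base: (Cap, qty=1).
Iteration 1: components of {Cap} -> Base = 1*3 = 3, Cover = 1*5 = 5.
Iteration 2: components of {Base,Cover} -> Seal = 3*1 = 3, Widget = 5*4 = 20.
Iteration 3: components of {Seal,Widget} -> Shaft = 20*1 = 20.
Iteration 4: no further components; recursion stops.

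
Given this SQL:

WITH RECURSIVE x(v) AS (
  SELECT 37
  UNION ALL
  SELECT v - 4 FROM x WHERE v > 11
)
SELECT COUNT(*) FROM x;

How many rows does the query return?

Base: v=37.
Iteration 1: 37 > 11 holds -> v = 37 - 4 = 33.
Iteration 2: 33 > 11 holds -> v = 33 - 4 = 29.
Iteration 3: 29 > 11 holds -> v = 29 - 4 = 25.
Iteration 4: 25 > 11 holds -> v = 25 - 4 = 21.
Iteration 5: 21 > 11 holds -> v = 21 - 4 = 17.
Iteration 6: 17 > 11 holds -> v = 17 - 4 = 13.
Iteration 7: 13 > 11 holds -> v = 13 - 4 = 9.
Iteration 8: 9 > 11 fails; recursion stops.
Total rows emitted: 8.

8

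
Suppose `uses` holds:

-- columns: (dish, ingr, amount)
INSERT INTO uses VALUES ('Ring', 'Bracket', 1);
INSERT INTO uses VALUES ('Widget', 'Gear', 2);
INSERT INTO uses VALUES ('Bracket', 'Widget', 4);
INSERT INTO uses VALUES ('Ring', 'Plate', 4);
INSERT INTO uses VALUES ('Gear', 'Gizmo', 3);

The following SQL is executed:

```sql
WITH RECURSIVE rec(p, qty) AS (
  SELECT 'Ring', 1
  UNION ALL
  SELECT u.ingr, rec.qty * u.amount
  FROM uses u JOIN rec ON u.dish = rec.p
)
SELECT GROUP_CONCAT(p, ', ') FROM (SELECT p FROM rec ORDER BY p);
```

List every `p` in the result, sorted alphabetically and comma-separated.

Bracket, Gear, Gizmo, Plate, Ring, Widget

Base: (Ring, qty=1).
Iteration 1: components of {Ring} -> Bracket = 1*1 = 1, Plate = 1*4 = 4.
Iteration 2: components of {Bracket,Plate} -> Widget = 1*4 = 4.
Iteration 3: components of {Widget} -> Gear = 4*2 = 8.
Iteration 4: components of {Gear} -> Gizmo = 8*3 = 24.
Iteration 5: no further components; recursion stops.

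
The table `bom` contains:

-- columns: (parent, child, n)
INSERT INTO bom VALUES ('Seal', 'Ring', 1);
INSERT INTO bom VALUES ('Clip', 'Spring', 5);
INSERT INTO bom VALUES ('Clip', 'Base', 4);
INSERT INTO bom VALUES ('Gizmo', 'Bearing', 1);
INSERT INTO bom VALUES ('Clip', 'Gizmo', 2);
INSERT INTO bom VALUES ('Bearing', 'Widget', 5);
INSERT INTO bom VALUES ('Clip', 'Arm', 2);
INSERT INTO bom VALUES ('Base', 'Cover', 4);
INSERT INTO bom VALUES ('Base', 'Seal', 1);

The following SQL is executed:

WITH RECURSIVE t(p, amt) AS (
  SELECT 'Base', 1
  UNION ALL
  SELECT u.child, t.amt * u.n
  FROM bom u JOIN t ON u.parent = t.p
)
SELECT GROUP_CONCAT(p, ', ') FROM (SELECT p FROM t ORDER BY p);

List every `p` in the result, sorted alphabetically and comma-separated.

Base: (Base, amt=1).
Iteration 1: components of {Base} -> Cover = 1*4 = 4, Seal = 1*1 = 1.
Iteration 2: components of {Cover,Seal} -> Ring = 1*1 = 1.
Iteration 3: no further components; recursion stops.

Base, Cover, Ring, Seal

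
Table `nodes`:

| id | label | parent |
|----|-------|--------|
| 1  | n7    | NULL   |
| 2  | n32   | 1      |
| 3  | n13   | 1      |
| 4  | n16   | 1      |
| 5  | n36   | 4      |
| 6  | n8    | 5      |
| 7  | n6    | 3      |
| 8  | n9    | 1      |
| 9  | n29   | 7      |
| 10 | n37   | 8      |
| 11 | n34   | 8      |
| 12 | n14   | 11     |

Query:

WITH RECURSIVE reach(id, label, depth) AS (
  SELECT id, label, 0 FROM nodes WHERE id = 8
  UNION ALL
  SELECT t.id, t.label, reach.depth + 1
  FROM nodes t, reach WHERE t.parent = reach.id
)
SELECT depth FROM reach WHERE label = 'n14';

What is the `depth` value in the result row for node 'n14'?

2

Base: id=8 (n9) at depth 0.
Iteration 1: rows with parent in {8} -> n37 (id 10, depth 1), n34 (id 11, depth 1).
Iteration 2: rows with parent in {10,11} -> n14 (id 12, depth 2).
Iteration 3: no rows with parent in {12}; recursion stops.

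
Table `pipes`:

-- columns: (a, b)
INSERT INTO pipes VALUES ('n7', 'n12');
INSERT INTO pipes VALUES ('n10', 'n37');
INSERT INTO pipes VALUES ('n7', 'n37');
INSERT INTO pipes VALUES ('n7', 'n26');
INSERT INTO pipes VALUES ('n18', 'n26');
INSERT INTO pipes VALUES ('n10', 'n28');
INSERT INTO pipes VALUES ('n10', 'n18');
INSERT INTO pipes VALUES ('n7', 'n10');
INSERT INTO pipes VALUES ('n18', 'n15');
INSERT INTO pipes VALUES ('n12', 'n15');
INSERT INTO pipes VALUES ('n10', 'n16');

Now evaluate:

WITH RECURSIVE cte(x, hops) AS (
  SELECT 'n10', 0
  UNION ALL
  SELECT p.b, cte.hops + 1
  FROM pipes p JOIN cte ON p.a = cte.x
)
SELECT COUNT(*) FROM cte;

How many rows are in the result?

7

Base: (n10, hops=0).
Iteration 1: edges from {n10} -> (n16, hops=1), (n18, hops=1), (n28, hops=1), (n37, hops=1).
Iteration 2: edges from {n16,n18,n28,n37} -> (n15, hops=2), (n26, hops=2).
Iteration 3: no outgoing edges from {n15,n26}; recursion stops.
Total rows emitted: 7.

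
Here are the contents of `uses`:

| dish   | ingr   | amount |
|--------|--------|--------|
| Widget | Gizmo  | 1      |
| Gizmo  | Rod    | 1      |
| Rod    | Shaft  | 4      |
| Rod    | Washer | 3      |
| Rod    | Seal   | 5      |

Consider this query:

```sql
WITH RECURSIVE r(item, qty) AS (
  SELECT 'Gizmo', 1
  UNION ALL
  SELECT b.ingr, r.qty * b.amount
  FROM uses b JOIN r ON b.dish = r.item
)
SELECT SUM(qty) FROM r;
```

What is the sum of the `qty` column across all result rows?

Base: (Gizmo, qty=1).
Iteration 1: components of {Gizmo} -> Rod = 1*1 = 1.
Iteration 2: components of {Rod} -> Seal = 1*5 = 5, Shaft = 1*4 = 4, Washer = 1*3 = 3.
Iteration 3: no further components; recursion stops.
SUM(qty) = 1 + 1 + 4 + 3 + 5 = 14.

14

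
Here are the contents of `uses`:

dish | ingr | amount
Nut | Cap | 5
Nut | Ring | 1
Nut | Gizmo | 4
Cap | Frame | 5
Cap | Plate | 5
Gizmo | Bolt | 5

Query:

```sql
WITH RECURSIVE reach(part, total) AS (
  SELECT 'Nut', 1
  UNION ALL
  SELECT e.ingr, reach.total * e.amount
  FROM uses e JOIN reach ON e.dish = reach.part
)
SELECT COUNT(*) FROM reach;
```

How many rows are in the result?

7

Base: (Nut, total=1).
Iteration 1: components of {Nut} -> Cap = 1*5 = 5, Gizmo = 1*4 = 4, Ring = 1*1 = 1.
Iteration 2: components of {Cap,Gizmo,Ring} -> Bolt = 4*5 = 20, Frame = 5*5 = 25, Plate = 5*5 = 25.
Iteration 3: no further components; recursion stops.
Total rows emitted: 7.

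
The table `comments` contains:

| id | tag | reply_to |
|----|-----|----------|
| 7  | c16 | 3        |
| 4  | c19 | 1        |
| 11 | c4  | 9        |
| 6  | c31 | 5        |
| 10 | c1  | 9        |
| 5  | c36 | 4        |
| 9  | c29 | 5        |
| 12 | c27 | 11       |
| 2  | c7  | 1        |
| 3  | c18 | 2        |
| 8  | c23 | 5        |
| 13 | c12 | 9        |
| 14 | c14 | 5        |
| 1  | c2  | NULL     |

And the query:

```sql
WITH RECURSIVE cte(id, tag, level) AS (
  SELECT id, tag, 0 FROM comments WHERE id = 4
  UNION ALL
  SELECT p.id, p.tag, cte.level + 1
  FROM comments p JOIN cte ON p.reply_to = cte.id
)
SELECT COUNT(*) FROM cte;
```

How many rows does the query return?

Base: id=4 (c19) at level 0.
Iteration 1: rows with reply_to in {4} -> c36 (id 5, level 1).
Iteration 2: rows with reply_to in {5} -> c31 (id 6, level 2), c23 (id 8, level 2), c29 (id 9, level 2), c14 (id 14, level 2).
Iteration 3: rows with reply_to in {6,8,9,14} -> c1 (id 10, level 3), c4 (id 11, level 3), c12 (id 13, level 3).
Iteration 4: rows with reply_to in {10,11,13} -> c27 (id 12, level 4).
Iteration 5: no rows with reply_to in {12}; recursion stops.
Total rows emitted: 10.

10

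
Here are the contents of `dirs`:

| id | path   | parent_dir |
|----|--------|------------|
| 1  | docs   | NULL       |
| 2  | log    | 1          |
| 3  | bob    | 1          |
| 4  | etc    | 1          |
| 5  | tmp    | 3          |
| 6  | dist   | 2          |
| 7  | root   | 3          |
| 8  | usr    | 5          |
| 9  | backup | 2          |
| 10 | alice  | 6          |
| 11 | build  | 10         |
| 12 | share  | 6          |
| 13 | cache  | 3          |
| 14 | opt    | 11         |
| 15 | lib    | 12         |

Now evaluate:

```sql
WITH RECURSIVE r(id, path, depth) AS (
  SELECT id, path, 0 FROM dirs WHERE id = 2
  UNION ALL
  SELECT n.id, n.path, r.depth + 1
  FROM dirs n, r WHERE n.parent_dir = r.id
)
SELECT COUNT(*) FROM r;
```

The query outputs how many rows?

Base: id=2 (log) at depth 0.
Iteration 1: rows with parent_dir in {2} -> dist (id 6, depth 1), backup (id 9, depth 1).
Iteration 2: rows with parent_dir in {6,9} -> alice (id 10, depth 2), share (id 12, depth 2).
Iteration 3: rows with parent_dir in {10,12} -> build (id 11, depth 3), lib (id 15, depth 3).
Iteration 4: rows with parent_dir in {11,15} -> opt (id 14, depth 4).
Iteration 5: no rows with parent_dir in {14}; recursion stops.
Total rows emitted: 8.

8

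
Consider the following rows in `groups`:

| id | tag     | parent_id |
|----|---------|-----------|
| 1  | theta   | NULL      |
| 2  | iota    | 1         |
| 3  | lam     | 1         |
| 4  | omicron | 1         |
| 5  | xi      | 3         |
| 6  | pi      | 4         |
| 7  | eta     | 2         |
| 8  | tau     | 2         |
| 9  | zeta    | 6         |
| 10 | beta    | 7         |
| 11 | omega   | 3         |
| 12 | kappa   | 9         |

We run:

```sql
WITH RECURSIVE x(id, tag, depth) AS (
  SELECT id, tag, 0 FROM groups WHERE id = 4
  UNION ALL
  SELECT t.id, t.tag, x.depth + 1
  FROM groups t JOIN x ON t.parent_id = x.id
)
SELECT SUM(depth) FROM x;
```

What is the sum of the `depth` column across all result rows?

Base: id=4 (omicron) at depth 0.
Iteration 1: rows with parent_id in {4} -> pi (id 6, depth 1).
Iteration 2: rows with parent_id in {6} -> zeta (id 9, depth 2).
Iteration 3: rows with parent_id in {9} -> kappa (id 12, depth 3).
Iteration 4: no rows with parent_id in {12}; recursion stops.
SUM(depth) = 0 + 1 + 2 + 3 = 6.

6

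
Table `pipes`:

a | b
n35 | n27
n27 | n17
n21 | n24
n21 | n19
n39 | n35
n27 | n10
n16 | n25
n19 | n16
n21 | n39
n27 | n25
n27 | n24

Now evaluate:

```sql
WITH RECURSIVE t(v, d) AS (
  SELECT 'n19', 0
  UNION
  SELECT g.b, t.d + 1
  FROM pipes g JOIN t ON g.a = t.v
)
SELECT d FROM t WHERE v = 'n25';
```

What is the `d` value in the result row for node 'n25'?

2

Base: (n19, d=0).
Iteration 1: edges from {n19} -> (n16, d=1).
Iteration 2: edges from {n16} -> (n25, d=2).
Iteration 3: no outgoing edges from {n25}; recursion stops.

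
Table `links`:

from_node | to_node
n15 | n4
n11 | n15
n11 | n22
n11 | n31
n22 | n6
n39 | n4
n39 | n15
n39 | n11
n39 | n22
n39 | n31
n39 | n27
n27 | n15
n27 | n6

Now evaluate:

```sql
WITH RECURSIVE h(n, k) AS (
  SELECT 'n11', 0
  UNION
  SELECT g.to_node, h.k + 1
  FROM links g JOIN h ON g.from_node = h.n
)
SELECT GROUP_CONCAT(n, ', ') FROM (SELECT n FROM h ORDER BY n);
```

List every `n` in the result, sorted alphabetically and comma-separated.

n11, n15, n22, n31, n4, n6

Base: (n11, k=0).
Iteration 1: edges from {n11} -> (n15, k=1), (n22, k=1), (n31, k=1).
Iteration 2: edges from {n15,n22,n31} -> (n4, k=2), (n6, k=2).
Iteration 3: no outgoing edges from {n4,n6}; recursion stops.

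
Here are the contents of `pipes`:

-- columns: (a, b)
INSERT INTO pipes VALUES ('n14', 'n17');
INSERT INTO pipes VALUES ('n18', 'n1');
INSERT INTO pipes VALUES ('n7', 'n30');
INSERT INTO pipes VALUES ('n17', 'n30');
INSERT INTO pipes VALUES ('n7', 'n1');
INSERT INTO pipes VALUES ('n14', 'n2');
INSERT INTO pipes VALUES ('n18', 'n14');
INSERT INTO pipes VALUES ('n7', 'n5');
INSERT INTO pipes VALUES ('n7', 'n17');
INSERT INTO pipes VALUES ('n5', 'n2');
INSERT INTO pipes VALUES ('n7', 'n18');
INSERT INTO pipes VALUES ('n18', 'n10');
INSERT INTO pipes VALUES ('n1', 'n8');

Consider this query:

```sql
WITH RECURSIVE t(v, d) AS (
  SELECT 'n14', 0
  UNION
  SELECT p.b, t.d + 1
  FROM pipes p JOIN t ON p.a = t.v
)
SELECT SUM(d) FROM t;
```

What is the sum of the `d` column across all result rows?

4

Base: (n14, d=0).
Iteration 1: edges from {n14} -> (n17, d=1), (n2, d=1).
Iteration 2: edges from {n17,n2} -> (n30, d=2).
Iteration 3: no outgoing edges from {n30}; recursion stops.
SUM(d) = 0 + 1 + 1 + 2 = 4.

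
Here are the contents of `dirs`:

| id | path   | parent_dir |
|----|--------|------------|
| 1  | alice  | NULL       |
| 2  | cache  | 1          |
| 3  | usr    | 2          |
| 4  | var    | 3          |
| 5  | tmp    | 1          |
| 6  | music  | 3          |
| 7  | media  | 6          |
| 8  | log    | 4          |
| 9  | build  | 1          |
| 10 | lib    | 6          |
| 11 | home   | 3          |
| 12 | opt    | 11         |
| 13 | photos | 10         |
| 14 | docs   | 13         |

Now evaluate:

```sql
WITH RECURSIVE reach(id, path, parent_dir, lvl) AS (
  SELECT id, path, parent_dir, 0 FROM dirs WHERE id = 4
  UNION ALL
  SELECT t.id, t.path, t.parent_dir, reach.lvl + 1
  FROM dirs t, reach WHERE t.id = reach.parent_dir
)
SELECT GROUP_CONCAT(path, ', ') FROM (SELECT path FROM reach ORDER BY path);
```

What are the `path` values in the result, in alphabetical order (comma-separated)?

alice, cache, usr, var

Base: id=4 (var), parent_dir=3, lvl 0.
Iteration 1: join on id=3 -> usr (id 3, parent_dir=2, lvl 1).
Iteration 2: join on id=2 -> cache (id 2, parent_dir=1, lvl 2).
Iteration 3: join on id=1 -> alice (id 1, parent_dir=NULL, lvl 3).
Iteration 4: parent_dir is NULL; no match; recursion stops.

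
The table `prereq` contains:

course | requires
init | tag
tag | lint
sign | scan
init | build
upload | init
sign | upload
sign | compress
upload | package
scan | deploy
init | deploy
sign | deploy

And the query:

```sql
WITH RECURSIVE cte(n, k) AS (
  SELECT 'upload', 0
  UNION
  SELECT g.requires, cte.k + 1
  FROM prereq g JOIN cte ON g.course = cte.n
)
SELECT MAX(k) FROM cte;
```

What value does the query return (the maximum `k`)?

3

Base: (upload, k=0).
Iteration 1: edges from {upload} -> (init, k=1), (package, k=1).
Iteration 2: edges from {init,package} -> (build, k=2), (deploy, k=2), (tag, k=2).
Iteration 3: edges from {build,deploy,tag} -> (lint, k=3).
Iteration 4: no outgoing edges from {lint}; recursion stops.
k values: 0, 1, 1, 2, 2, 2, 3; the maximum is 3.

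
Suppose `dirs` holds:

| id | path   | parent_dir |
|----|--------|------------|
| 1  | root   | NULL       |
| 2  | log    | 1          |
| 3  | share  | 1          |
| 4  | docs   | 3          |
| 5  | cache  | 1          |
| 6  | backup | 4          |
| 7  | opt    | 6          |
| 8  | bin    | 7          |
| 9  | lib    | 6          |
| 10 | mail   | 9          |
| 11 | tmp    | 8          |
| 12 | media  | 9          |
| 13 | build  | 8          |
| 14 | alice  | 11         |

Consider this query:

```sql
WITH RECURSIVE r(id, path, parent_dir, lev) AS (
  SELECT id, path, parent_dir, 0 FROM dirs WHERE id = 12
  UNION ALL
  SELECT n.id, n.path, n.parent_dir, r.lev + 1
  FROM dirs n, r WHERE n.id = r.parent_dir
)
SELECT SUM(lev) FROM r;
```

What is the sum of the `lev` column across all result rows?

Base: id=12 (media), parent_dir=9, lev 0.
Iteration 1: join on id=9 -> lib (id 9, parent_dir=6, lev 1).
Iteration 2: join on id=6 -> backup (id 6, parent_dir=4, lev 2).
Iteration 3: join on id=4 -> docs (id 4, parent_dir=3, lev 3).
Iteration 4: join on id=3 -> share (id 3, parent_dir=1, lev 4).
Iteration 5: join on id=1 -> root (id 1, parent_dir=NULL, lev 5).
Iteration 6: parent_dir is NULL; no match; recursion stops.
SUM(lev) = 0 + 1 + 2 + 3 + 4 + 5 = 15.

15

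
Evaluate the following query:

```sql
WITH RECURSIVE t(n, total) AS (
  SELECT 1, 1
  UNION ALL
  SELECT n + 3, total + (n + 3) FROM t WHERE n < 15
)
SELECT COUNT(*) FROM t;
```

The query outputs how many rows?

6

Base: n=1, total=1.
Iteration 1: 1 < 15 holds -> n = 1 + 3 = 4, total = 1 + 4 = 5.
Iteration 2: 4 < 15 holds -> n = 4 + 3 = 7, total = 5 + 7 = 12.
Iteration 3: 7 < 15 holds -> n = 7 + 3 = 10, total = 12 + 10 = 22.
Iteration 4: 10 < 15 holds -> n = 10 + 3 = 13, total = 22 + 13 = 35.
Iteration 5: 13 < 15 holds -> n = 13 + 3 = 16, total = 35 + 16 = 51.
Iteration 6: 16 < 15 fails; recursion stops.
Total rows emitted: 6.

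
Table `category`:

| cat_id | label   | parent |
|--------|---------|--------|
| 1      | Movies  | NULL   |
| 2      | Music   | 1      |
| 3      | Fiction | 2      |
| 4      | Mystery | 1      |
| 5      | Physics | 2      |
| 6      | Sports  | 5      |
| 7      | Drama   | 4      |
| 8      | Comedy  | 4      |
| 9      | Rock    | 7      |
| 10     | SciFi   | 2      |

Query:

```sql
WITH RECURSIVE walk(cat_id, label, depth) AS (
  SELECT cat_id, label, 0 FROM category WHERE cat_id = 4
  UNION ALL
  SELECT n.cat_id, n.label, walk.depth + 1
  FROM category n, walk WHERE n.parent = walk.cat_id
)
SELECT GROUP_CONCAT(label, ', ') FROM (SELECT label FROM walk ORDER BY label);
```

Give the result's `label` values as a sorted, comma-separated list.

Base: cat_id=4 (Mystery) at depth 0.
Iteration 1: rows with parent in {4} -> Drama (id 7, depth 1), Comedy (id 8, depth 1).
Iteration 2: rows with parent in {7,8} -> Rock (id 9, depth 2).
Iteration 3: no rows with parent in {9}; recursion stops.

Comedy, Drama, Mystery, Rock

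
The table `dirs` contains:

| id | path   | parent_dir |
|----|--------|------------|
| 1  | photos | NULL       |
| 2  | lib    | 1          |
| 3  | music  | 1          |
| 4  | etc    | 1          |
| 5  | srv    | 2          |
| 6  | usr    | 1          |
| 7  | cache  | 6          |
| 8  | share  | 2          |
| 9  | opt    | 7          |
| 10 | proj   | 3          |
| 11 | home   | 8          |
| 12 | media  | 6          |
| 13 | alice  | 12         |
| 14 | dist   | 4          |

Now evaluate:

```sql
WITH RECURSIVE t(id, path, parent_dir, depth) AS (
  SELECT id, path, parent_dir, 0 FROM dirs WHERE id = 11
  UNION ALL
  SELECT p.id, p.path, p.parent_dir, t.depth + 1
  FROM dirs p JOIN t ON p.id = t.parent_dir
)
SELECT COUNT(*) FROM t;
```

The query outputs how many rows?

4

Base: id=11 (home), parent_dir=8, depth 0.
Iteration 1: join on id=8 -> share (id 8, parent_dir=2, depth 1).
Iteration 2: join on id=2 -> lib (id 2, parent_dir=1, depth 2).
Iteration 3: join on id=1 -> photos (id 1, parent_dir=NULL, depth 3).
Iteration 4: parent_dir is NULL; no match; recursion stops.
Total rows emitted: 4.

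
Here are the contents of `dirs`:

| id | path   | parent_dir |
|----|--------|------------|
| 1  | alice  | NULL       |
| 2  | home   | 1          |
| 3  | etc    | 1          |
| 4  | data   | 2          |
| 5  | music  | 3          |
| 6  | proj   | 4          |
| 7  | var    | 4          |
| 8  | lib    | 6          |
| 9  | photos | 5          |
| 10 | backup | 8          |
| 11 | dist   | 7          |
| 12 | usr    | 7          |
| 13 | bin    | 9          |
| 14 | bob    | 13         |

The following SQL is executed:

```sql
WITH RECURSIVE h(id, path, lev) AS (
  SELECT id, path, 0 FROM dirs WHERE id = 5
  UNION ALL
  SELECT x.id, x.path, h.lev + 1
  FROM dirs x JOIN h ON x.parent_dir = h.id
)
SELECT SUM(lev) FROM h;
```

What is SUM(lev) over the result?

6

Base: id=5 (music) at lev 0.
Iteration 1: rows with parent_dir in {5} -> photos (id 9, lev 1).
Iteration 2: rows with parent_dir in {9} -> bin (id 13, lev 2).
Iteration 3: rows with parent_dir in {13} -> bob (id 14, lev 3).
Iteration 4: no rows with parent_dir in {14}; recursion stops.
SUM(lev) = 0 + 1 + 2 + 3 = 6.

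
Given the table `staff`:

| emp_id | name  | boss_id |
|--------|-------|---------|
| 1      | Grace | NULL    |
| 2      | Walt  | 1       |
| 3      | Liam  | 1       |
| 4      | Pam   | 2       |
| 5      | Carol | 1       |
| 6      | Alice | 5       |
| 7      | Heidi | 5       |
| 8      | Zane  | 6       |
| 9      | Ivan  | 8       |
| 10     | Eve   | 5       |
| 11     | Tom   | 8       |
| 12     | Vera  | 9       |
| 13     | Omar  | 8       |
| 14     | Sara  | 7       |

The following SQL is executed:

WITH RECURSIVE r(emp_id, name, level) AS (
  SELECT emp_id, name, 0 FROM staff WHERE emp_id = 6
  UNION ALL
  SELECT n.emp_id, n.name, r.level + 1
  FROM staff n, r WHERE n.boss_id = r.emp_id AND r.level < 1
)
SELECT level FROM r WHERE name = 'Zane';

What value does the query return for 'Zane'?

1

Base: emp_id=6 (Alice) at level 0.
Iteration 1: rows with boss_id in {6} -> Zane (id 8, level 1).
Iteration 2: level < 1 fails for all current rows; recursion stops.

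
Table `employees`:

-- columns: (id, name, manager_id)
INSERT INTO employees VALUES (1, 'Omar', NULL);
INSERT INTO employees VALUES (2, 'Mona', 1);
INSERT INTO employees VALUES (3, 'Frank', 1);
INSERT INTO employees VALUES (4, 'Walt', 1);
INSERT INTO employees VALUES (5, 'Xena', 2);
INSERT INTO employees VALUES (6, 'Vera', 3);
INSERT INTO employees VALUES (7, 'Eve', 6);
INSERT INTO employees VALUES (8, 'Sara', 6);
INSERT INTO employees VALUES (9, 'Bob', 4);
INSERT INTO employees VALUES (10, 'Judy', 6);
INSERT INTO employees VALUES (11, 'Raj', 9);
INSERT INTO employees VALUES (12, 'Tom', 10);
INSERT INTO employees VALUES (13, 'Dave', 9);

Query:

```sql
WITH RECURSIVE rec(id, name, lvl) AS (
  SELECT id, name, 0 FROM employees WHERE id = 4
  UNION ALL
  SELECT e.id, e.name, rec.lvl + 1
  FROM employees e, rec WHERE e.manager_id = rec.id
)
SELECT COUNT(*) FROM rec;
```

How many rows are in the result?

Base: id=4 (Walt) at lvl 0.
Iteration 1: rows with manager_id in {4} -> Bob (id 9, lvl 1).
Iteration 2: rows with manager_id in {9} -> Raj (id 11, lvl 2), Dave (id 13, lvl 2).
Iteration 3: no rows with manager_id in {11,13}; recursion stops.
Total rows emitted: 4.

4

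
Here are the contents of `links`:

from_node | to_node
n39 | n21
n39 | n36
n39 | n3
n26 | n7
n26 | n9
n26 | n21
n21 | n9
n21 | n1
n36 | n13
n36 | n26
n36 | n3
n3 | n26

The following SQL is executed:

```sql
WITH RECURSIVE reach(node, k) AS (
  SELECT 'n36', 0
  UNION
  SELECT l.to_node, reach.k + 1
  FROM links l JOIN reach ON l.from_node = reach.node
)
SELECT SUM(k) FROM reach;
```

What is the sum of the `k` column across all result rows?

Base: (n36, k=0).
Iteration 1: edges from {n36} -> (n13, k=1), (n26, k=1), (n3, k=1).
Iteration 2: edges from {n13,n26,n3} -> (n21, k=2), (n26, k=2), (n7, k=2), (n9, k=2).
Iteration 3: edges from {n21,n26,n7,n9} -> (n1, k=3), (n21, k=3), (n7, k=3), (n9, k=3). [UNION drops 1 duplicate row(s)]
Iteration 4: edges from {n1,n21,n7,n9} -> (n1, k=4), (n9, k=4).
Iteration 5: no outgoing edges from {n1,n9}; recursion stops.
SUM(k) = 0 + 1 + 1 + 1 + 2 + 2 + 2 + 2 + 3 + 3 + 3 + 3 + 4 + 4 = 31.

31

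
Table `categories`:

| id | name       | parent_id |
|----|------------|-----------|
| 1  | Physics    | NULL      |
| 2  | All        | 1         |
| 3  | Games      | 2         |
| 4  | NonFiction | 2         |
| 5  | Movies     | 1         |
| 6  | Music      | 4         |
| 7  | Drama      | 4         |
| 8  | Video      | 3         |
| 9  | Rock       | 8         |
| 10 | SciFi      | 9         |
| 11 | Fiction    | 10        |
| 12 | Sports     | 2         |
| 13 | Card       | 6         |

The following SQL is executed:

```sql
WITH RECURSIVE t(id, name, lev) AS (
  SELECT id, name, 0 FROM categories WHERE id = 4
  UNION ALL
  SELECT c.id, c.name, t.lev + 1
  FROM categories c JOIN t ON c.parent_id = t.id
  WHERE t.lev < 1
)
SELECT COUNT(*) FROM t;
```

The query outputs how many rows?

Base: id=4 (NonFiction) at lev 0.
Iteration 1: rows with parent_id in {4} -> Music (id 6, lev 1), Drama (id 7, lev 1).
Iteration 2: lev < 1 fails for all current rows; recursion stops.
Total rows emitted: 3.

3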